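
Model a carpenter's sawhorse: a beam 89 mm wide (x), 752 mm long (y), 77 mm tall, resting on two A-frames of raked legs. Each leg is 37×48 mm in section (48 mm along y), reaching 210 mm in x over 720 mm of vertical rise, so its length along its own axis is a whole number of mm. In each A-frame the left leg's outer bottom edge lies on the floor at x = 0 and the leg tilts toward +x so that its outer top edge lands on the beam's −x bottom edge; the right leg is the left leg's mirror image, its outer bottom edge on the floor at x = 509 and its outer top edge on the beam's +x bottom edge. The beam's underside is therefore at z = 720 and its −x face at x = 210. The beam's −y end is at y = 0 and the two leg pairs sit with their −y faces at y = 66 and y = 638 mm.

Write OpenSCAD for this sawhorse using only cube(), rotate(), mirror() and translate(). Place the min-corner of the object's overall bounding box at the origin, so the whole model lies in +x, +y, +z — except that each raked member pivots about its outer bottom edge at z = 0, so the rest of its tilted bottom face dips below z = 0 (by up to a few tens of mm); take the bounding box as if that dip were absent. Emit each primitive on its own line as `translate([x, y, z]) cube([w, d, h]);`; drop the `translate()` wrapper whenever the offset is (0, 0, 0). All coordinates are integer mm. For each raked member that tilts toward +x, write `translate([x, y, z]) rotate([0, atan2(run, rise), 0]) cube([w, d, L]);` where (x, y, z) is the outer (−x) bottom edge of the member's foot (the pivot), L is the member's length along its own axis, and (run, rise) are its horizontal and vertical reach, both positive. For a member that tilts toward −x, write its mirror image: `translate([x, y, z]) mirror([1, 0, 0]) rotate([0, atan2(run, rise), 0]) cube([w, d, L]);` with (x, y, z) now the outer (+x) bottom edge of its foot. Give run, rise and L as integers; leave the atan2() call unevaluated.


translate([210, 0, 720]) cube([89, 752, 77]);
translate([0, 66, 0]) rotate([0, atan2(210, 720), 0]) cube([37, 48, 750]);
translate([509, 66, 0]) mirror([1, 0, 0]) rotate([0, atan2(210, 720), 0]) cube([37, 48, 750]);
translate([0, 638, 0]) rotate([0, atan2(210, 720), 0]) cube([37, 48, 750]);
translate([509, 638, 0]) mirror([1, 0, 0]) rotate([0, atan2(210, 720), 0]) cube([37, 48, 750]);


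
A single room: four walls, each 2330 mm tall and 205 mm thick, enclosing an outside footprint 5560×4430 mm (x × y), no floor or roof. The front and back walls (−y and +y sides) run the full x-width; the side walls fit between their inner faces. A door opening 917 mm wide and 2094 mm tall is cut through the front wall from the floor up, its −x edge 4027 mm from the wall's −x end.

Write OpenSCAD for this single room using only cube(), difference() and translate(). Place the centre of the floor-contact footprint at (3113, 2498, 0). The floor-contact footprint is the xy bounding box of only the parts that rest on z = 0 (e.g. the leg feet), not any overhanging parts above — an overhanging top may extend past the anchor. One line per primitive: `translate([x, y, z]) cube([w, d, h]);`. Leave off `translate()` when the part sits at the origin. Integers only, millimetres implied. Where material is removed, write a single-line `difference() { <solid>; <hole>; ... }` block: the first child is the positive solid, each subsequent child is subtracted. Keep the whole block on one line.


difference() { translate([333, 283, 0]) cube([5560, 205, 2330]); translate([4360, 283, 0]) cube([917, 205, 2094]); }
translate([333, 4508, 0]) cube([5560, 205, 2330]);
translate([333, 488, 0]) cube([205, 4020, 2330]);
translate([5688, 488, 0]) cube([205, 4020, 2330]);


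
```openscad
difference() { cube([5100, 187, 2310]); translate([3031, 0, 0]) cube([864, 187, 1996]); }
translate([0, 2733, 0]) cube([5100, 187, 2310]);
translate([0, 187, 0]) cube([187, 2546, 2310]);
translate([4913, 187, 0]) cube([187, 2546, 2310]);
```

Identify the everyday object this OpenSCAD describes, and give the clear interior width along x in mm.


A single room. The interior width is 4726 mm.

Four walls enclosing a rectangle with a door in the front wall — a room. Outside width 5100 minus two 187 mm walls gives 4726 mm.


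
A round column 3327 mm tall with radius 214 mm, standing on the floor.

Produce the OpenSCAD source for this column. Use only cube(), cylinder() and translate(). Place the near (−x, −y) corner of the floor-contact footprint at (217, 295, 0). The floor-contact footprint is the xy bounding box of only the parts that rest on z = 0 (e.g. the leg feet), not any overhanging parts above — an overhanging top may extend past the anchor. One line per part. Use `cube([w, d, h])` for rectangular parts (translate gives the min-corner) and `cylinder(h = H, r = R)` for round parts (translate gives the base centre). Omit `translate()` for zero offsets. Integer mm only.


translate([431, 509, 0]) cylinder(h = 3327, r = 214);


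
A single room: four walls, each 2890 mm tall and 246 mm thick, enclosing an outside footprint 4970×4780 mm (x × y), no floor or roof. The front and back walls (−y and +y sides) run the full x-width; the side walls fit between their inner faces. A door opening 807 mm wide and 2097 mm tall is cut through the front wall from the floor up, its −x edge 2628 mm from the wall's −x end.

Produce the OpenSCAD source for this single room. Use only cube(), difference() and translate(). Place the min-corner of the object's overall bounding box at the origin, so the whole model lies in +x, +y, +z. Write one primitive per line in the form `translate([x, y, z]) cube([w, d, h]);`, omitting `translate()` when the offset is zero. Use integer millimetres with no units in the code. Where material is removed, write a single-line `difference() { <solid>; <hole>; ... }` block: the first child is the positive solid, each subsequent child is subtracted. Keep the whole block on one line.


difference() { cube([4970, 246, 2890]); translate([2628, 0, 0]) cube([807, 246, 2097]); }
translate([0, 4534, 0]) cube([4970, 246, 2890]);
translate([0, 246, 0]) cube([246, 4288, 2890]);
translate([4724, 246, 0]) cube([246, 4288, 2890]);


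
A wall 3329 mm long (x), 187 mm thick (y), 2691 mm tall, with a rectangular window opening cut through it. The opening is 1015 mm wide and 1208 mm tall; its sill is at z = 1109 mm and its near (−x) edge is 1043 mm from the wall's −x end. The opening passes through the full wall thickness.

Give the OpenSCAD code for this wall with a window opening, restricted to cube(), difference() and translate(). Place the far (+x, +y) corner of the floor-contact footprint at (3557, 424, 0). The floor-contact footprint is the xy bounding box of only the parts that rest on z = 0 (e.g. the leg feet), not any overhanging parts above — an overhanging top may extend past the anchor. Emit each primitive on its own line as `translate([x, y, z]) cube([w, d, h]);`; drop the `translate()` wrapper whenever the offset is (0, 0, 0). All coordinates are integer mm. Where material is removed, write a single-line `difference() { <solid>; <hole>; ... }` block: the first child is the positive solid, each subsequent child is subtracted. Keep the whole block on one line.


difference() { translate([228, 237, 0]) cube([3329, 187, 2691]); translate([1271, 237, 1109]) cube([1015, 187, 1208]); }


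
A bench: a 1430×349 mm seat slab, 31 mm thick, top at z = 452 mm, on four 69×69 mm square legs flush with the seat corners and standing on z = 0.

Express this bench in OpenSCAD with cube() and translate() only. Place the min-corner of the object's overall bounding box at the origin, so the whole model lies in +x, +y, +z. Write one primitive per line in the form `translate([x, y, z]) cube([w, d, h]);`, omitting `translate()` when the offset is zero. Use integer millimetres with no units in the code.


translate([0, 0, 421]) cube([1430, 349, 31]);
cube([69, 69, 421]);
translate([0, 280, 0]) cube([69, 69, 421]);
translate([1361, 0, 0]) cube([69, 69, 421]);
translate([1361, 280, 0]) cube([69, 69, 421]);


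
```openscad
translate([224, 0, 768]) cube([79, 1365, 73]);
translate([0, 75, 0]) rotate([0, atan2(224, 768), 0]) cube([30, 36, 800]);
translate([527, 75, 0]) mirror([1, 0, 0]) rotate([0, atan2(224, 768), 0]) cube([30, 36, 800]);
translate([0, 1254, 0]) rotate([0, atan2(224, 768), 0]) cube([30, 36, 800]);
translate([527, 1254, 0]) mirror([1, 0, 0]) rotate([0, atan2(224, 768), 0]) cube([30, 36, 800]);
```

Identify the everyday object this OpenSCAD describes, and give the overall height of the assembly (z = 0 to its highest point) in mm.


A sawhorse. The overall height is 841 mm.

A beam across two mirrored pairs of raked legs — a sawhorse. The beam's underside is at z = 768 (matching the legs' vertical rise in atan2(224, 768)) and the beam is 73 mm tall, so its top is at 768 + 73 = 841 mm. The raked legs top out at the beam's underside, so that is the highest point.


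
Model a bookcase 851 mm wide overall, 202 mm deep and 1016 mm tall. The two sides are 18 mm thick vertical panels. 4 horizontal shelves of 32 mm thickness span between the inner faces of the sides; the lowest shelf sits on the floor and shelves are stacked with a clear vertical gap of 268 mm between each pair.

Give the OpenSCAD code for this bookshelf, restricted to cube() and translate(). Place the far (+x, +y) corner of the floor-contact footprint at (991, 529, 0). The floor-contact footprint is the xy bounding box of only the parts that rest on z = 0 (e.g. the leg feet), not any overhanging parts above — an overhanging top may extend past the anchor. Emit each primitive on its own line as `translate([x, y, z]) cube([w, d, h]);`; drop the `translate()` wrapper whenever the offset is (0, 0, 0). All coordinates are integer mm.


translate([140, 327, 0]) cube([18, 202, 1016]);
translate([973, 327, 0]) cube([18, 202, 1016]);
translate([158, 327, 0]) cube([815, 202, 32]);
translate([158, 327, 300]) cube([815, 202, 32]);
translate([158, 327, 600]) cube([815, 202, 32]);
translate([158, 327, 900]) cube([815, 202, 32]);


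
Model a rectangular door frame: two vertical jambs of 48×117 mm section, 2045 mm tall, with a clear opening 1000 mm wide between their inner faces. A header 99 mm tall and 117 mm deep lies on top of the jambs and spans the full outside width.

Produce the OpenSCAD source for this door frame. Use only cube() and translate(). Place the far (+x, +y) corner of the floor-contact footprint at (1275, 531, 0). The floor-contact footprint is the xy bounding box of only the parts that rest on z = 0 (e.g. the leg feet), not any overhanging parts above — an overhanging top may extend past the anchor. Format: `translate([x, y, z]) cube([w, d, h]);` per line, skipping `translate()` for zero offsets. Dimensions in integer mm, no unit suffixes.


translate([179, 414, 0]) cube([48, 117, 2045]);
translate([1227, 414, 0]) cube([48, 117, 2045]);
translate([179, 414, 2045]) cube([1096, 117, 99]);


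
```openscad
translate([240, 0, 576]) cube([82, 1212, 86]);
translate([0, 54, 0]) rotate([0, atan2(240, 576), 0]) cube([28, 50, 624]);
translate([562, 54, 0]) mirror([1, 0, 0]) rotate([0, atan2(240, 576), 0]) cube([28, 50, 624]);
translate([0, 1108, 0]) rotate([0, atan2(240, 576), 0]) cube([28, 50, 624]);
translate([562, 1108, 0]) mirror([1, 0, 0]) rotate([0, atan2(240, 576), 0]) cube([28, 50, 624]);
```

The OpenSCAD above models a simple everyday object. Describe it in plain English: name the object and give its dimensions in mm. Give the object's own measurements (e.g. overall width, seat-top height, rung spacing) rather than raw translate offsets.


A sawhorse. A 82×1212×86 mm beam (x, y, z) sits on two A-frame leg pairs. Each pair is two raked legs of 28×50 mm section (50 mm along y) splaying symmetrically in x. Each leg rises 576 mm vertically over 240 mm of horizontal reach and is 624 mm long along its own axis. Every leg's outer bottom edge rests on the floor and its outer top edge meets a bottom edge of the beam — the left legs (tilting toward +x) meet the beam's −x bottom edge, the right legs (their mirror images, tilting toward −x) meet its +x bottom edge — so the leg tops tuck under the beam, the beam's underside is 576 mm above the floor, and the feet are 562 mm apart outside-to-outside with the beam centred between them. The two leg pairs are set in 54 mm from either end of the beam.


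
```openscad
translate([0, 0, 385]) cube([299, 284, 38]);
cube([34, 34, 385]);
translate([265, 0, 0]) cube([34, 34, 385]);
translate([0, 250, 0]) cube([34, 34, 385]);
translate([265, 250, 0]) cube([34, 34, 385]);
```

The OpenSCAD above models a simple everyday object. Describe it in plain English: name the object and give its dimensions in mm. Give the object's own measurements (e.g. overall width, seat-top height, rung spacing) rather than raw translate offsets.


A simple wooden stool: a rectangular seat 299 mm (x) by 284 mm (y), 38 mm thick, top face at z = 423 mm, on four square legs, each 34×34 mm in cross-section. The legs rest on z = 0, each flush with a corner of the seat.


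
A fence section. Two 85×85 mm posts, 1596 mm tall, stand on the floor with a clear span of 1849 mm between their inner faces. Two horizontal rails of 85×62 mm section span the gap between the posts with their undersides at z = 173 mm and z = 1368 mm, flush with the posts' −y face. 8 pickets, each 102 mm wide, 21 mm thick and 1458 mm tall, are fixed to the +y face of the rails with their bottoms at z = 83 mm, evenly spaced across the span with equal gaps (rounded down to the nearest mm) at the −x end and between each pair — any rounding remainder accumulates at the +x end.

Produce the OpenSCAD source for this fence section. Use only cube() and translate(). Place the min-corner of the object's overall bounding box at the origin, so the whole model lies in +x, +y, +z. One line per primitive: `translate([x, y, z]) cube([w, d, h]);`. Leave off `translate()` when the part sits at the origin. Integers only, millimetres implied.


cube([85, 85, 1596]);
translate([1934, 0, 0]) cube([85, 85, 1596]);
translate([85, 0, 173]) cube([1849, 85, 62]);
translate([85, 0, 1368]) cube([1849, 85, 62]);
translate([199, 85, 83]) cube([102, 21, 1458]);
translate([415, 85, 83]) cube([102, 21, 1458]);
translate([631, 85, 83]) cube([102, 21, 1458]);
translate([847, 85, 83]) cube([102, 21, 1458]);
translate([1063, 85, 83]) cube([102, 21, 1458]);
translate([1279, 85, 83]) cube([102, 21, 1458]);
translate([1495, 85, 83]) cube([102, 21, 1458]);
translate([1711, 85, 83]) cube([102, 21, 1458]);


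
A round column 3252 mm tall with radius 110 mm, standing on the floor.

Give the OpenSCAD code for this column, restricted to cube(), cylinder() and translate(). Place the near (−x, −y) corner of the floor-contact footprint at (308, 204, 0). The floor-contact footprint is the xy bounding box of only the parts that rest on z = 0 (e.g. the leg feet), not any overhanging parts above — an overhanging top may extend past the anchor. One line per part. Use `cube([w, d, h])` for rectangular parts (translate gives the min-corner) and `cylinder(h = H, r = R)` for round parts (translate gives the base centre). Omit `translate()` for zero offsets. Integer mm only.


translate([418, 314, 0]) cylinder(h = 3252, r = 110);


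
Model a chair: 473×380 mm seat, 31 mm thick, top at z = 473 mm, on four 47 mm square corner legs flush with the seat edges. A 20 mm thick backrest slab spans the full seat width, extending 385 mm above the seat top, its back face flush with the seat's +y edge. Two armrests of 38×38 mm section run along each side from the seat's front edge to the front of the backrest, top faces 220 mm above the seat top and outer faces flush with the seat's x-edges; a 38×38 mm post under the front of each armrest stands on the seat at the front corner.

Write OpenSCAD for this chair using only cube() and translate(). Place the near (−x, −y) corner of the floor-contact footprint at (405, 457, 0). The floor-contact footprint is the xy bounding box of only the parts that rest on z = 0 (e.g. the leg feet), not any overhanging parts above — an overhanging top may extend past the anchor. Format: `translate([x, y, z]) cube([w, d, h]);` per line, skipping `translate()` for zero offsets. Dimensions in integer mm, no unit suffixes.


// leg_h = 473 - 31 = 442
// arm post h = 220 - 38 = 182
translate([405, 457, 442]) cube([473, 380, 31]);
translate([405, 457, 0]) cube([47, 47, 442]);
translate([831, 457, 0]) cube([47, 47, 442]);
translate([405, 790, 0]) cube([47, 47, 442]);
translate([831, 790, 0]) cube([47, 47, 442]);
translate([405, 817, 473]) cube([473, 20, 385]);
translate([405, 457, 655]) cube([38, 360, 38]);
translate([840, 457, 655]) cube([38, 360, 38]);
translate([405, 457, 473]) cube([38, 38, 182]);
translate([840, 457, 473]) cube([38, 38, 182]);


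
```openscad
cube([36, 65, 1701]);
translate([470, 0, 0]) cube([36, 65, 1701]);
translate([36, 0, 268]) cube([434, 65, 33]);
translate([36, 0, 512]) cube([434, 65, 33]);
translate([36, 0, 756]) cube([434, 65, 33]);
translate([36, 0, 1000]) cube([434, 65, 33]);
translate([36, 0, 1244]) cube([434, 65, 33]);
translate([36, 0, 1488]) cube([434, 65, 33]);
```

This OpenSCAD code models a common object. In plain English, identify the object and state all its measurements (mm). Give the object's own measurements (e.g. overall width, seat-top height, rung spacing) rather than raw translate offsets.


A straight ladder. Two 36×65 mm vertical rails, 1701 mm tall, stand 506 mm apart (outside-to-outside) with their front faces coplanar on the −y side. 6 rungs, each 65 mm deep and 33 mm tall, span between the inner faces of the rails, front faces flush with the rails. The lowest rung's underside is at z = 268 mm and rungs are spaced 244 mm apart (underside to underside).


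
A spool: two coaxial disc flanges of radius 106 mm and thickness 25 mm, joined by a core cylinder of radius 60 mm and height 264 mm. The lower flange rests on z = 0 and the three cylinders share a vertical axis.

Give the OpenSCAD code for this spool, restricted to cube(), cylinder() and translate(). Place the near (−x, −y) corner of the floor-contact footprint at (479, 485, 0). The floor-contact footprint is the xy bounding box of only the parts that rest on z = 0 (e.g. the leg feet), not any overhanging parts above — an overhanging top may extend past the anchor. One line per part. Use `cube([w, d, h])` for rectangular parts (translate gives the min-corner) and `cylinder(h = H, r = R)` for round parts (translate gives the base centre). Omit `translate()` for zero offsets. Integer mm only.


translate([585, 591, 0]) cylinder(h = 25, r = 106);
translate([585, 591, 25]) cylinder(h = 264, r = 60);
translate([585, 591, 289]) cylinder(h = 25, r = 106);


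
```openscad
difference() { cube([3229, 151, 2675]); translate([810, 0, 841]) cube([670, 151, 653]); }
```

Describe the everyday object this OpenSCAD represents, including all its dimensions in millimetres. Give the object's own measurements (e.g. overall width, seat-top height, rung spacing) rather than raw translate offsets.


A wall 3229 mm long (x), 151 mm thick (y), 2675 mm tall, with a rectangular window opening cut through it. The opening is 670 mm wide and 653 mm tall; its sill is at z = 841 mm and its near (−x) edge is 810 mm from the wall's −x end. The opening passes through the full wall thickness.


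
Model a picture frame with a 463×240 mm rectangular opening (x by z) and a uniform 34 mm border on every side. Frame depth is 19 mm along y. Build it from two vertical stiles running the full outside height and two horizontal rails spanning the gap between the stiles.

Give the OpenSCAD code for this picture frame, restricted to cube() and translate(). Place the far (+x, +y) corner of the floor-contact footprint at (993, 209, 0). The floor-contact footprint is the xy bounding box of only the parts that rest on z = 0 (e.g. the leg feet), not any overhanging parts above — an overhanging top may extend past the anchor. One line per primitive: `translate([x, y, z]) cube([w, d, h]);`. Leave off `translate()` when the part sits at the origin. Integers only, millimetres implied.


translate([462, 190, 0]) cube([34, 19, 308]);
translate([959, 190, 0]) cube([34, 19, 308]);
translate([496, 190, 0]) cube([463, 19, 34]);
translate([496, 190, 274]) cube([463, 19, 34]);


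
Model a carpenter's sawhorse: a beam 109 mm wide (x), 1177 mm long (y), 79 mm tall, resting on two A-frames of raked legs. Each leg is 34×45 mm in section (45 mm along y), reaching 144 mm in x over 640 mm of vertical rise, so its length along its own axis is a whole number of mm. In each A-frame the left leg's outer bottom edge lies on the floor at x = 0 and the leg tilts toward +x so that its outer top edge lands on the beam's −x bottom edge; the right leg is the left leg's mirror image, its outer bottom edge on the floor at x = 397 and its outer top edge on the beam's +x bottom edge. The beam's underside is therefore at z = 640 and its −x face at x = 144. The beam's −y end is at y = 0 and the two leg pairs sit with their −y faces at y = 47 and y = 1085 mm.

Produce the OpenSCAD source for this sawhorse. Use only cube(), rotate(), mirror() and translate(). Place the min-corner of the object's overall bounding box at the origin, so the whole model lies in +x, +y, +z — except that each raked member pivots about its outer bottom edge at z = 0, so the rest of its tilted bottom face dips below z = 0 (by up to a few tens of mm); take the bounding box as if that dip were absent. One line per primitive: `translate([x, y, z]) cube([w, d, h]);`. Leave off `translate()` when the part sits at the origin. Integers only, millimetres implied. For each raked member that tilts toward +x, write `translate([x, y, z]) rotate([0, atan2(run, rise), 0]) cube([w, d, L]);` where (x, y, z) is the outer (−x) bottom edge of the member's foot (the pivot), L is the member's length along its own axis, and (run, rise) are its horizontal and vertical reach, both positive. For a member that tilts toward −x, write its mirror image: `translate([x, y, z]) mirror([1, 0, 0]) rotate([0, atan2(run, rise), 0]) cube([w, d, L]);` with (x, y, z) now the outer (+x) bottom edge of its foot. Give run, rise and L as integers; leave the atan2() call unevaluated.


translate([144, 0, 640]) cube([109, 1177, 79]);
translate([0, 47, 0]) rotate([0, atan2(144, 640), 0]) cube([34, 45, 656]);
translate([397, 47, 0]) mirror([1, 0, 0]) rotate([0, atan2(144, 640), 0]) cube([34, 45, 656]);
translate([0, 1085, 0]) rotate([0, atan2(144, 640), 0]) cube([34, 45, 656]);
translate([397, 1085, 0]) mirror([1, 0, 0]) rotate([0, atan2(144, 640), 0]) cube([34, 45, 656]);


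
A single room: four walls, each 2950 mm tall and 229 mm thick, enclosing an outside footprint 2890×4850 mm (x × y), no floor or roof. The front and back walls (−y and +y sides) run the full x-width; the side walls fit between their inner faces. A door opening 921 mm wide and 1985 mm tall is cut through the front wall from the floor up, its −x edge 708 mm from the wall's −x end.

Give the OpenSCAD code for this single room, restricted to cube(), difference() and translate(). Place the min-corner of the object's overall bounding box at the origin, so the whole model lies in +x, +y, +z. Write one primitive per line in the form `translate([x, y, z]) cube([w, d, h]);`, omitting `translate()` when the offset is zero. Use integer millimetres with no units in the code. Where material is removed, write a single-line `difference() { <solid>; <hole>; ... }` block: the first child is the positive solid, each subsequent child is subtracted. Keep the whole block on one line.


difference() { cube([2890, 229, 2950]); translate([708, 0, 0]) cube([921, 229, 1985]); }
translate([0, 4621, 0]) cube([2890, 229, 2950]);
translate([0, 229, 0]) cube([229, 4392, 2950]);
translate([2661, 229, 0]) cube([229, 4392, 2950]);


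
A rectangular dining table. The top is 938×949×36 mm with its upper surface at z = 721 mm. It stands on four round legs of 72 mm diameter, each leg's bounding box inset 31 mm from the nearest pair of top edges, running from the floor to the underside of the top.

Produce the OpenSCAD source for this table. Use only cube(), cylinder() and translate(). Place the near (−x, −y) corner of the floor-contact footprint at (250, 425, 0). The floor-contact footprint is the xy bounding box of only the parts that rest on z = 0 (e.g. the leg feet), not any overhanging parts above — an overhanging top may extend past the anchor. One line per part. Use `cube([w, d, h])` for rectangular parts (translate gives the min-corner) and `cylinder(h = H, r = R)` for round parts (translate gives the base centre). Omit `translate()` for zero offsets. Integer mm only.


translate([219, 394, 685]) cube([938, 949, 36]);
translate([286, 461, 0]) cylinder(h = 685, r = 36);
translate([1090, 461, 0]) cylinder(h = 685, r = 36);
translate([286, 1276, 0]) cylinder(h = 685, r = 36);
translate([1090, 1276, 0]) cylinder(h = 685, r = 36);


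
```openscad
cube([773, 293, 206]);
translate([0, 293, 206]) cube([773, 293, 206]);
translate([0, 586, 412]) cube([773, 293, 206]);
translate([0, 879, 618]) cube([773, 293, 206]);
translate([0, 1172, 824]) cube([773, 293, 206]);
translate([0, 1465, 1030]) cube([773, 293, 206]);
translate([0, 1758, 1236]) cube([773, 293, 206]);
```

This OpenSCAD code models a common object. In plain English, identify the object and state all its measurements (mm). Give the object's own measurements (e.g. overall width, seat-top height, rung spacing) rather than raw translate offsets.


A straight staircase of 7 solid steps. Each step is 773 mm wide (x), 293 mm deep (y, the going) and 206 mm tall (the rise). The first step rests on the floor; each subsequent step sits one going further in +y and one rise higher in +z, directly behind and above the previous step with no overlap.


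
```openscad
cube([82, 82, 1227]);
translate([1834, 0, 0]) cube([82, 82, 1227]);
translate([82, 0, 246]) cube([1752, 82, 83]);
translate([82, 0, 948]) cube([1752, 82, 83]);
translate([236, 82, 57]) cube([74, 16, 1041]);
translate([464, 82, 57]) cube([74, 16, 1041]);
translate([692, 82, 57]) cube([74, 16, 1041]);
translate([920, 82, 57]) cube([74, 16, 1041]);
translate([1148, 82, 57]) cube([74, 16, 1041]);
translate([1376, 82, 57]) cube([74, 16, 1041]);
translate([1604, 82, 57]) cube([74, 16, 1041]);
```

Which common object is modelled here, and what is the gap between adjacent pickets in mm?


A fence section. The picket gap is 154 mm.

Two posts, two rails, 7 pickets — a fence section. Span 1752 mm holds 7 pickets of 74 mm with 8 equal gaps: ⌊(1752 − 7·74) / 8⌋ = 154 mm.


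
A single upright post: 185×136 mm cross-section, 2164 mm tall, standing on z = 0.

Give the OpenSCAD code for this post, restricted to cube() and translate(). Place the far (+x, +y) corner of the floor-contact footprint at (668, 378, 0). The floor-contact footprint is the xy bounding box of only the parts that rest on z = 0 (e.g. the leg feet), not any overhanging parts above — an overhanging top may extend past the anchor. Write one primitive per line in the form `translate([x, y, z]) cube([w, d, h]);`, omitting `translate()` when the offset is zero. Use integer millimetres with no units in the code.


translate([483, 242, 0]) cube([185, 136, 2164]);


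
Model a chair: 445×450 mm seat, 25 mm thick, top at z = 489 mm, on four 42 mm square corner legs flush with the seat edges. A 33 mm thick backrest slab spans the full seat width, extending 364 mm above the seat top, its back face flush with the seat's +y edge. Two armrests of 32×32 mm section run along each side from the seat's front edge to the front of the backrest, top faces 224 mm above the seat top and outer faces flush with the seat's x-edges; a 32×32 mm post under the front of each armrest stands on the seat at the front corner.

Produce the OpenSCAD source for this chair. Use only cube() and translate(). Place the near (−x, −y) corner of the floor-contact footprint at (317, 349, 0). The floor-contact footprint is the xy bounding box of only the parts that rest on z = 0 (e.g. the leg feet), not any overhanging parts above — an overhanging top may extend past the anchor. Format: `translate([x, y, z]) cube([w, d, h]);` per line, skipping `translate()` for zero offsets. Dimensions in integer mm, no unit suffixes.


// leg_h = 489 - 25 = 464
// arm post h = 224 - 32 = 192
translate([317, 349, 464]) cube([445, 450, 25]);
translate([317, 349, 0]) cube([42, 42, 464]);
translate([720, 349, 0]) cube([42, 42, 464]);
translate([317, 757, 0]) cube([42, 42, 464]);
translate([720, 757, 0]) cube([42, 42, 464]);
translate([317, 766, 489]) cube([445, 33, 364]);
translate([317, 349, 681]) cube([32, 417, 32]);
translate([730, 349, 681]) cube([32, 417, 32]);
translate([317, 349, 489]) cube([32, 32, 192]);
translate([730, 349, 489]) cube([32, 32, 192]);


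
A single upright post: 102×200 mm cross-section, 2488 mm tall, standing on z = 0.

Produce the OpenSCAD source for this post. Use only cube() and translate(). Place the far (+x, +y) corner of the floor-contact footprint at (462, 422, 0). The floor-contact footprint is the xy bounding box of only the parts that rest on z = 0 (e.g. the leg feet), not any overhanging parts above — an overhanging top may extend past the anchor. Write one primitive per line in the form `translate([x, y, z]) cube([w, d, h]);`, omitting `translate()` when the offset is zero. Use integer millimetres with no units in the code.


translate([360, 222, 0]) cube([102, 200, 2488]);


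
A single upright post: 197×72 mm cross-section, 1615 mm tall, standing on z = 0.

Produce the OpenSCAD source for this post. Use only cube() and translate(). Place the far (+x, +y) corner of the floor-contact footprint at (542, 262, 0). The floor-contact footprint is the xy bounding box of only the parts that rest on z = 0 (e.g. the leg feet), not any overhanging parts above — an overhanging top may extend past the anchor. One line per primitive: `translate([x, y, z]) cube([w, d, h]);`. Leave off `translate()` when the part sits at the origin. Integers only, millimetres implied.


translate([345, 190, 0]) cube([197, 72, 1615]);


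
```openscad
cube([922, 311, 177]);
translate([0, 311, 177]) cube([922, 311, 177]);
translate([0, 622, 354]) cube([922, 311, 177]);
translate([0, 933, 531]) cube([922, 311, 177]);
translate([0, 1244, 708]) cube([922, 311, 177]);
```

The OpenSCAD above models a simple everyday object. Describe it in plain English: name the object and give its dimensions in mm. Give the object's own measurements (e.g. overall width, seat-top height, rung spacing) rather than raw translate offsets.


A straight staircase of 5 solid steps. Each step is 922 mm wide (x), 311 mm deep (y, the going) and 177 mm tall (the rise). The first step rests on the floor; each subsequent step sits one going further in +y and one rise higher in +z, directly behind and above the previous step with no overlap.


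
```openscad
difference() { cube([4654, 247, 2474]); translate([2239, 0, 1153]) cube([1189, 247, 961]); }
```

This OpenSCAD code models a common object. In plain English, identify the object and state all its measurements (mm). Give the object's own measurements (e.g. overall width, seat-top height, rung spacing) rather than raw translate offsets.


A wall 4654 mm long (x), 247 mm thick (y), 2474 mm tall, with a rectangular window opening cut through it. The opening is 1189 mm wide and 961 mm tall; its sill is at z = 1153 mm and its near (−x) edge is 2239 mm from the wall's −x end. The opening passes through the full wall thickness.


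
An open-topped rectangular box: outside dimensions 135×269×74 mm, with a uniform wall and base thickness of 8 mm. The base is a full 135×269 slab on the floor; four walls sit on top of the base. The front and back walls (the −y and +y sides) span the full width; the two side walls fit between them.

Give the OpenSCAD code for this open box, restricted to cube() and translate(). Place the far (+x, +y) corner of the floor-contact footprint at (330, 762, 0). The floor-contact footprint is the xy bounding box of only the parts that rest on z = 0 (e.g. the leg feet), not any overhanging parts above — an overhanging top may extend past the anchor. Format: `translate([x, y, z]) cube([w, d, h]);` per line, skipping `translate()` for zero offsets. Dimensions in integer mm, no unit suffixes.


translate([195, 493, 0]) cube([135, 269, 8]);
translate([195, 493, 8]) cube([135, 8, 66]);
translate([195, 754, 8]) cube([135, 8, 66]);
translate([195, 501, 8]) cube([8, 253, 66]);
translate([322, 501, 8]) cube([8, 253, 66]);


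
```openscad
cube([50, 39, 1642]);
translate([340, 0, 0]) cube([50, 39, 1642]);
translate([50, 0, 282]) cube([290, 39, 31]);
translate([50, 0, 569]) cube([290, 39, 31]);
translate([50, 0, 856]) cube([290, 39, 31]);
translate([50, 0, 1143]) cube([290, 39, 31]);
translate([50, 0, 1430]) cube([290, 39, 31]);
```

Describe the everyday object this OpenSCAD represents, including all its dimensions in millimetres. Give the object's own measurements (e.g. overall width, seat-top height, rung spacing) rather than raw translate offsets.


A straight ladder. Two 50×39 mm vertical rails, 1642 mm tall, stand 390 mm apart (outside-to-outside) with their front faces coplanar on the −y side. 5 rungs, each 39 mm deep and 31 mm tall, span between the inner faces of the rails, front faces flush with the rails. The lowest rung's underside is at z = 282 mm and rungs are spaced 287 mm apart (underside to underside).


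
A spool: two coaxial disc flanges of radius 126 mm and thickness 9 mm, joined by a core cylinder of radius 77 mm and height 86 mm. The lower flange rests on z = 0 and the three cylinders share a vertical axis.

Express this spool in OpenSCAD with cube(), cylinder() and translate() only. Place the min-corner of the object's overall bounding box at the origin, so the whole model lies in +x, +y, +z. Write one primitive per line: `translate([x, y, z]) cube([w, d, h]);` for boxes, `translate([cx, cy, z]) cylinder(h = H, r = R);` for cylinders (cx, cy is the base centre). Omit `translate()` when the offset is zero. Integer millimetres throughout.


translate([126, 126, 0]) cylinder(h = 9, r = 126);
translate([126, 126, 9]) cylinder(h = 86, r = 77);
translate([126, 126, 95]) cylinder(h = 9, r = 126);


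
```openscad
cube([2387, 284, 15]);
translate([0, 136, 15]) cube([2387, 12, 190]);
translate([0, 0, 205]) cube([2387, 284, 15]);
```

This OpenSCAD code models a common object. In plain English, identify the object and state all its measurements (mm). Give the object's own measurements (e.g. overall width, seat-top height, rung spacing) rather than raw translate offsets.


An I-beam lying along x, 2387 mm long. Overall section height 220 mm. Two flanges 284 mm wide (y) and 15 mm thick, one on the floor and one at the top; a web 12 mm thick runs between them, centred on the flange width.


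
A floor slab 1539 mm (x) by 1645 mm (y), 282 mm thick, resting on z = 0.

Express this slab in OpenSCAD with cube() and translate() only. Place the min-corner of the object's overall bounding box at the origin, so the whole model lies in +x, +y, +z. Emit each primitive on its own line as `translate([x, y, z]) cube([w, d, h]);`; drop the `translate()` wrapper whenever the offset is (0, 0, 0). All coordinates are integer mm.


cube([1539, 1645, 282]);


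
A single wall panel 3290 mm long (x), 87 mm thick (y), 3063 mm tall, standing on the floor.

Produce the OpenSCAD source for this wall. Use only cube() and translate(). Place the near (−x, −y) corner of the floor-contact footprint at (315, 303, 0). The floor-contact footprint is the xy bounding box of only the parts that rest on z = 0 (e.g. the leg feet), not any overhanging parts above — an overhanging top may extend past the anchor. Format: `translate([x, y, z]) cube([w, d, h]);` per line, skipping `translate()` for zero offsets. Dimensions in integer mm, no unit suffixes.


translate([315, 303, 0]) cube([3290, 87, 3063]);


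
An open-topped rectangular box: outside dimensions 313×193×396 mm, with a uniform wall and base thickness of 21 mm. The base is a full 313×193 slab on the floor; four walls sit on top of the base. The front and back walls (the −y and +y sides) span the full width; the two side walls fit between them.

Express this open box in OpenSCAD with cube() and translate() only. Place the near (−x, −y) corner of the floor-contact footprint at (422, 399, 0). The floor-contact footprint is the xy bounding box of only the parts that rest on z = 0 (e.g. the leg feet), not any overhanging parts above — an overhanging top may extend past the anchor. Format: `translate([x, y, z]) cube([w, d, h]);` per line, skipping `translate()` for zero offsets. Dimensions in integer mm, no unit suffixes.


translate([422, 399, 0]) cube([313, 193, 21]);
translate([422, 399, 21]) cube([313, 21, 375]);
translate([422, 571, 21]) cube([313, 21, 375]);
translate([422, 420, 21]) cube([21, 151, 375]);
translate([714, 420, 21]) cube([21, 151, 375]);


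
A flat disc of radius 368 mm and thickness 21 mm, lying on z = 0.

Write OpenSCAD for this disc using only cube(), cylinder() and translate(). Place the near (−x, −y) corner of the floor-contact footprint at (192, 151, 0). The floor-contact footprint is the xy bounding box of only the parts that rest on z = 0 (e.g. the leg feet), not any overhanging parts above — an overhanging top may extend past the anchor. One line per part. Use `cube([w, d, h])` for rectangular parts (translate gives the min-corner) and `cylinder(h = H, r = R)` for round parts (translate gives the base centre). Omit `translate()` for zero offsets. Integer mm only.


translate([560, 519, 0]) cylinder(h = 21, r = 368);


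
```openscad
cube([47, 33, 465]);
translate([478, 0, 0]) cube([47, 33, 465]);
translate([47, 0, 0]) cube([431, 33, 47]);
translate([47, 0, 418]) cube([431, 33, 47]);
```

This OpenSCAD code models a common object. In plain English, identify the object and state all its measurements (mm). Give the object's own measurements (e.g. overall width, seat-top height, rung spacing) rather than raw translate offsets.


A rectangular picture frame lying in the x–z plane (depth along y). The opening is 431 mm wide (x) by 371 mm tall (z), surrounded by a border 47 mm wide on all four sides. The frame is 33 mm deep and is made of two full-height vertical stiles with two horizontal rails fitted between them.


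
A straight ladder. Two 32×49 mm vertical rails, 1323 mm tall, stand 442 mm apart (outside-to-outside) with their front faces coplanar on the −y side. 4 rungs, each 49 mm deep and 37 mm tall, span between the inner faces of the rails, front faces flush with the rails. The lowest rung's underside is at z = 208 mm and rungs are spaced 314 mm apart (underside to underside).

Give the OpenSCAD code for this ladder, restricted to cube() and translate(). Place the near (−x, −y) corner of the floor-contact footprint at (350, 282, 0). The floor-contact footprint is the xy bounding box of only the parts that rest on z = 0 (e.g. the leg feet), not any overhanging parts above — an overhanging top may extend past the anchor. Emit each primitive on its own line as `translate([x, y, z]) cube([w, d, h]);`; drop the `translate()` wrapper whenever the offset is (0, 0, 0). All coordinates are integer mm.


translate([350, 282, 0]) cube([32, 49, 1323]);
translate([760, 282, 0]) cube([32, 49, 1323]);
translate([382, 282, 208]) cube([378, 49, 37]);
translate([382, 282, 522]) cube([378, 49, 37]);
translate([382, 282, 836]) cube([378, 49, 37]);
translate([382, 282, 1150]) cube([378, 49, 37]);


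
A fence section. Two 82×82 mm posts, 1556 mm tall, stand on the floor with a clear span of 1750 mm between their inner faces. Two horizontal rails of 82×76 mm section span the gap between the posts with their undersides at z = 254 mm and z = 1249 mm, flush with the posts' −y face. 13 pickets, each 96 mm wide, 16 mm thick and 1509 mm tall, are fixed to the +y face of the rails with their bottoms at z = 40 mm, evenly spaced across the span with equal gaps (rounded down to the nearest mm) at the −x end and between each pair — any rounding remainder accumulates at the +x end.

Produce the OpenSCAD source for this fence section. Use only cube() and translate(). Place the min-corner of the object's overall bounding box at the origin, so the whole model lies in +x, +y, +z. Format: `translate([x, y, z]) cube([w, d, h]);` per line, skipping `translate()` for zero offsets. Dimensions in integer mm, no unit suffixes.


cube([82, 82, 1556]);
translate([1832, 0, 0]) cube([82, 82, 1556]);
translate([82, 0, 254]) cube([1750, 82, 76]);
translate([82, 0, 1249]) cube([1750, 82, 76]);
translate([117, 82, 40]) cube([96, 16, 1509]);
translate([248, 82, 40]) cube([96, 16, 1509]);
translate([379, 82, 40]) cube([96, 16, 1509]);
translate([510, 82, 40]) cube([96, 16, 1509]);
translate([641, 82, 40]) cube([96, 16, 1509]);
translate([772, 82, 40]) cube([96, 16, 1509]);
translate([903, 82, 40]) cube([96, 16, 1509]);
translate([1034, 82, 40]) cube([96, 16, 1509]);
translate([1165, 82, 40]) cube([96, 16, 1509]);
translate([1296, 82, 40]) cube([96, 16, 1509]);
translate([1427, 82, 40]) cube([96, 16, 1509]);
translate([1558, 82, 40]) cube([96, 16, 1509]);
translate([1689, 82, 40]) cube([96, 16, 1509]);
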